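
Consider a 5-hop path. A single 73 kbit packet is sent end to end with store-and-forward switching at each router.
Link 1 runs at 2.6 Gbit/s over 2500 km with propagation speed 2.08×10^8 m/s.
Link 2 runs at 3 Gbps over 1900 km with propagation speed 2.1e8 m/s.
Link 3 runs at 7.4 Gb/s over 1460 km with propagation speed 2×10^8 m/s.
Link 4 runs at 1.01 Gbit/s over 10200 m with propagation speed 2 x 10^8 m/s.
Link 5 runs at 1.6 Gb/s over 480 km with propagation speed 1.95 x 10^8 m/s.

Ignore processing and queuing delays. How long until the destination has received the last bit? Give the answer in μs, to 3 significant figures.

31100 μs

L = 73000 bits.
Transmission delays (L/R per hop): 28.0769, 24.3333, 9.86486, 72.2772, 45.625 μs; sum = 180.177 μs.
Propagation delays (d/s per hop): 12019.2, 9047.62, 7300, 51, 2461.54 μs; sum = 30879.4 μs.
End-to-end = 31100 μs.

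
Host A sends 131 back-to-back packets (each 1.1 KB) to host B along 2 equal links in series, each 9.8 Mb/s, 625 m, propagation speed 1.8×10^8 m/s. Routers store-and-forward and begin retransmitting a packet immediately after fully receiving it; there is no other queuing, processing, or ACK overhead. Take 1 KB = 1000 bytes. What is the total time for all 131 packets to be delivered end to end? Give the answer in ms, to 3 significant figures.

Per-hop transmission t_tx = L/R = 8800/9800000 = 0.897959 ms.
Per-hop propagation t_prop = 625/180000000 = 0.00347222 ms.
Pipeline fill: first packet needs 2·t_tx to clear all hops; remaining 130 packets each add one t_tx.
Total = (2+131-1)·t_tx + 2·t_prop = 132·0.897959 + 2·0.00347222 = 119 ms.

119 ms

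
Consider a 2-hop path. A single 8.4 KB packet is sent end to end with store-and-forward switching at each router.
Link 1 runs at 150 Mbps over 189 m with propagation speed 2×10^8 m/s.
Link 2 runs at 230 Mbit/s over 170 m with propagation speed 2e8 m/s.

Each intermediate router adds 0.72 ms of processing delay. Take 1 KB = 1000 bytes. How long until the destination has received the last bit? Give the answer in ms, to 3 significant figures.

L = 67200 bits.
Transmission delays (L/R per hop): 0.448, 0.292174 ms; sum = 0.740174 ms.
Propagation delays (d/s per hop): 0.000945, 0.00085 ms; sum = 0.001795 ms.
Processing at 1 router(s): 1 × 0.72 ms = 0.72 ms.
End-to-end = 1.46 ms.

1.46 ms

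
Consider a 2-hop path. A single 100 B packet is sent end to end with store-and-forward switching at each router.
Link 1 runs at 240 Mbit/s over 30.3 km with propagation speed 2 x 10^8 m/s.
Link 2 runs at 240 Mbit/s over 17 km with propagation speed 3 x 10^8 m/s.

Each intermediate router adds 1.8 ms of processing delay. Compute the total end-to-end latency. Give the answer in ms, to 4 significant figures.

L = 100 × 8 = 800 bits.
Transmission delay per hop = L/R = 800/240000000 = 0.00333333 ms; 2 hops → 0.00666667 ms.
Propagation delays (d/s per hop): 0.1515, 0.0566667 ms; sum = 0.208167 ms.
Processing at 1 router(s): 1 × 1.8 ms = 1.8 ms.
End-to-end = 2.015 ms.

2.015 ms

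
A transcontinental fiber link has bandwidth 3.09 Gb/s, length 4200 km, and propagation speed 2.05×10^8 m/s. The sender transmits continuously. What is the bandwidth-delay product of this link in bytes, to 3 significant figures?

Propagation delay = 4200000 / 2.05e+08 = 0.0204878 s.
BDP = R × t_prop = 3090000000 × 0.0204878 = 63307300 bits.
In bytes: 63307300/8 = 7910000 bytes.

7910000 bytes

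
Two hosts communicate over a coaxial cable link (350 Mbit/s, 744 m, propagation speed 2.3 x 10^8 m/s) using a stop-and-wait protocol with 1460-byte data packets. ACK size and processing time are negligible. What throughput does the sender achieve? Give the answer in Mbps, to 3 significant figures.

t_tx = L/R = 11680/350000000 = 3.33714e-05 s.
t_prop = 744/2.3e+08 = 3.23478e-06 s; RTT = 6.46957e-06 s.
Cycle = t_tx + RTT = 3.9841e-05 s.
Throughput = L / cycle = 11680 / 3.9841e-05 = 293 Mbps.

293 Mbps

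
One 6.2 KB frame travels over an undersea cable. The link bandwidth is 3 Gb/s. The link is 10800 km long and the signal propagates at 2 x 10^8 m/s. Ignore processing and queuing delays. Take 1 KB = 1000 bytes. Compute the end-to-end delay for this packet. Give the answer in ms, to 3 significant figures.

54.0 ms

L = 49600 bits.
Transmission delay = L/R = 49600 / 3000000000 = 0.0165333 ms.
Propagation delay = d/s = 10800000 m / 200000000 m/s = 54 ms.
Total = 54.0 ms.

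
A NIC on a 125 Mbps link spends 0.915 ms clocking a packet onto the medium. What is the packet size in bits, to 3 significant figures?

L = R × t_tx = 125000000 b/s × 0.000915 s = 114375 bits.

114000 bits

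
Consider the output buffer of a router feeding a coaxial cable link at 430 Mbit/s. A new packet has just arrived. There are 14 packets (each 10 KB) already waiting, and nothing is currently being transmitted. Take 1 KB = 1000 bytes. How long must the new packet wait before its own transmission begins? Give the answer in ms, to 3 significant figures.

2.60 ms

Each queued packet: L/R = 80000/430000000 = 0.186047 ms.
14 queued → 2.60465 ms.
Queuing delay = 2.60 ms.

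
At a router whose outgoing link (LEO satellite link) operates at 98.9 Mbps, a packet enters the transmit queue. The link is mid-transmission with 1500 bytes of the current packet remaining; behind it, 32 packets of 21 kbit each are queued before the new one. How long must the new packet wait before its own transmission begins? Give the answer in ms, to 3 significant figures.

6.92 ms

Each queued packet: L/R = 21000/98900000 = 0.212336 ms.
32 queued → 6.79474 ms.
Plus remaining 12000 bits of current packet: 0.121335 ms.
Queuing delay = 6.92 ms.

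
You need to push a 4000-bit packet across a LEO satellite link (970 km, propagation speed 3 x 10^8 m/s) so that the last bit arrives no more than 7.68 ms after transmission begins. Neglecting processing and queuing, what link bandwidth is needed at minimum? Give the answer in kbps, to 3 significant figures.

Propagation delay = 970000 / 300000000 = 3.23333 ms.
Transmission budget = 7.68 − 3.23333 = 4.44667 ms.
R ≥ L / t_tx = 4000 bits / 0.00444667 s = 900 kbps.

900 kbps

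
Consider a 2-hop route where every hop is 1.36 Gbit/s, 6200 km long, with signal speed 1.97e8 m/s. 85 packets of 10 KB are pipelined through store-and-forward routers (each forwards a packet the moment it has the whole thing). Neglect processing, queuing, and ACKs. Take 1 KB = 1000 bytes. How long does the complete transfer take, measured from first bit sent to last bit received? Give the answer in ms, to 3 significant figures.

Per-hop transmission t_tx = L/R = 80000/1360000000 = 0.0588235 ms.
Per-hop propagation t_prop = 6200000/197000000 = 31.4721 ms.
Pipeline fill: first packet needs 2·t_tx to clear all hops; remaining 84 packets each add one t_tx.
Total = (2+85-1)·t_tx + 2·t_prop = 86·0.0588235 + 2·31.4721 = 68.0 ms.

68.0 ms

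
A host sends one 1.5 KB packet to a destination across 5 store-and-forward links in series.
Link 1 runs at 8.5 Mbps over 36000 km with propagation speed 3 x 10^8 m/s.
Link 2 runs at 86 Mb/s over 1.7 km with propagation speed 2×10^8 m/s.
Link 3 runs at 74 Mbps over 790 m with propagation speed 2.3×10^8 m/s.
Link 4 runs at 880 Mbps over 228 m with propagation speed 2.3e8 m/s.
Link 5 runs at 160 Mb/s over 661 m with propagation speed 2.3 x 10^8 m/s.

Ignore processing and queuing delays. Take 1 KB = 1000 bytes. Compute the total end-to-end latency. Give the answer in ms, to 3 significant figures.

L = 12000 bits.
Transmission delays (L/R per hop): 1.41176, 0.139535, 0.162162, 0.0136364, 0.075 ms; sum = 1.8021 ms.
Propagation delays (d/s per hop): 120, 0.0085, 0.00343478, 0.000991304, 0.00287391 ms; sum = 120.016 ms.
End-to-end = 122 ms.

122 ms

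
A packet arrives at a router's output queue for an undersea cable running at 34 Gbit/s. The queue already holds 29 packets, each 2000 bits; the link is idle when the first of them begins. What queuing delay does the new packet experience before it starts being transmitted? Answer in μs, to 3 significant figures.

1.71 μs

Each queued packet: L/R = 2000/34000000000 = 0.0588235 μs.
29 queued → 1.70588 μs.
Queuing delay = 1.71 μs.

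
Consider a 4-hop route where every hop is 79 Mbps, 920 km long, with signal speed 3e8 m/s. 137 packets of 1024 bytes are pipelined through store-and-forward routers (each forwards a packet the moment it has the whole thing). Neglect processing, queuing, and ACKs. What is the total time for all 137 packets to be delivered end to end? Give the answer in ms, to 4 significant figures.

Per-hop transmission t_tx = L/R = 8192/79000000 = 0.103696 ms.
Per-hop propagation t_prop = 920000/300000000 = 3.06667 ms.
Pipeline fill: first packet needs 4·t_tx to clear all hops; remaining 136 packets each add one t_tx.
Total = (4+137-1)·t_tx + 4·t_prop = 140·0.103696 + 4·3.06667 = 26.78 ms.

26.78 ms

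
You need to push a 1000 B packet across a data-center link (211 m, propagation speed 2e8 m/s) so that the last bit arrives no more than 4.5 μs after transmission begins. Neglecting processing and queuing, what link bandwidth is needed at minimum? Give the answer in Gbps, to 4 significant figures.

L = 8000 bits.
Propagation delay = 211 / 200000000 = 1.055 μs.
Transmission budget = 4.5 − 1.055 = 3.445 μs.
R ≥ L / t_tx = 8000 bits / 3.445e-06 s = 2.322 Gbps.

2.322 Gbps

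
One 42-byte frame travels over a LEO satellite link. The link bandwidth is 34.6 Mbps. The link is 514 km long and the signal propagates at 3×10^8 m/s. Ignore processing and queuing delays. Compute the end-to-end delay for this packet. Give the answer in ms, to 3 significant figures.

1.72 ms

L = 42 × 8 = 336 bits.
Transmission delay = L/R = 336 / 34600000 = 0.00971098 ms.
Propagation delay = d/s = 514000 m / 300000000 m/s = 1.71333 ms.
Total = 1.72 ms.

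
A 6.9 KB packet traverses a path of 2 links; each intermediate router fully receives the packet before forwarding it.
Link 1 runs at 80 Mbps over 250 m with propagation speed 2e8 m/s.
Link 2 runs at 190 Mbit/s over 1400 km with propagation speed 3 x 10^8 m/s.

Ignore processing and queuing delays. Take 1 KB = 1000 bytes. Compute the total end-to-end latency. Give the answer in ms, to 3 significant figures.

5.65 ms

L = 55200 bits.
Transmission delays (L/R per hop): 0.69, 0.290526 ms; sum = 0.980526 ms.
Propagation delays (d/s per hop): 0.00125, 4.66667 ms; sum = 4.66792 ms.
End-to-end = 5.65 ms.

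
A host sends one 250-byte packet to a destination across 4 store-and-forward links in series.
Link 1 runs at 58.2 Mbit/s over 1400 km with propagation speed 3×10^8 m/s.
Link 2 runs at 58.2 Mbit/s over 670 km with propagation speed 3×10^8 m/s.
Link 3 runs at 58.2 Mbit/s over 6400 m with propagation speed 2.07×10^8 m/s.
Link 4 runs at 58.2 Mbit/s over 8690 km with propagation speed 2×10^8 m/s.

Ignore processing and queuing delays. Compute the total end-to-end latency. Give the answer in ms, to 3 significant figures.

50.5 ms

L = 250 × 8 = 2000 bits.
Transmission delay per hop = L/R = 2000/58200000 = 0.0343643 ms; 4 hops → 0.137457 ms.
Propagation delays (d/s per hop): 4.66667, 2.23333, 0.0309179, 43.45 ms; sum = 50.3809 ms.
End-to-end = 50.5 ms.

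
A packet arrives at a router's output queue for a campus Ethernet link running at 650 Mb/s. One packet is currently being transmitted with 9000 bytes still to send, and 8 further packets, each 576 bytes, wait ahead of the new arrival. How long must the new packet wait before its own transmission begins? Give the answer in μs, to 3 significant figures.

Each queued packet: L/R = 4608/650000000 = 7.08923 μs.
8 queued → 56.7138 μs.
Plus remaining 72000 bits of current packet: 110.769 μs.
Queuing delay = 167 μs.

167 μs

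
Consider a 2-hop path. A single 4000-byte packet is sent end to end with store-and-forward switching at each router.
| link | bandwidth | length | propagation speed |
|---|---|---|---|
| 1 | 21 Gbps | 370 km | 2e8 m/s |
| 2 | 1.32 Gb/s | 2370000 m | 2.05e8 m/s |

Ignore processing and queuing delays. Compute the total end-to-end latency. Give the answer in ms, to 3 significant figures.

13.4 ms

L = 4000 × 8 = 32000 bits.
Transmission delays (L/R per hop): 0.00152381, 0.0242424 ms; sum = 0.0257662 ms.
Propagation delays (d/s per hop): 1.85, 11.561 ms; sum = 13.411 ms.
End-to-end = 13.4 ms.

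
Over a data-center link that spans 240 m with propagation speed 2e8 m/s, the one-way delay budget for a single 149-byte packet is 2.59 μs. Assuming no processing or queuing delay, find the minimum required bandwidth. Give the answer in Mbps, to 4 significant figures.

L = 1192 bits.
Propagation delay = 240 / 200000000 = 1.2 μs.
Transmission budget = 2.59 − 1.2 = 1.39 μs.
R ≥ L / t_tx = 1192 bits / 1.39e-06 s = 857.6 Mbps.

857.6 Mbps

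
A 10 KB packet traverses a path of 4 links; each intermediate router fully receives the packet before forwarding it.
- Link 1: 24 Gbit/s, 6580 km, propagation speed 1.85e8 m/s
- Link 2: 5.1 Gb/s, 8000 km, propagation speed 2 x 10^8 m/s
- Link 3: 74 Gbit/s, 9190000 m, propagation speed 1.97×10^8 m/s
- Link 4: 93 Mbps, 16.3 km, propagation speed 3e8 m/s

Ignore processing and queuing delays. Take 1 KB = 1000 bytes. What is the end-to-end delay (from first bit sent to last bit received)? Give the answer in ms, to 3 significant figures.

L = 80000 bits.
Transmission delays (L/R per hop): 0.00333333, 0.0156863, 0.00108108, 0.860215 ms; sum = 0.880316 ms.
Propagation delays (d/s per hop): 35.5676, 40, 46.6497, 0.0543333 ms; sum = 122.272 ms.
End-to-end = 123 ms.

123 ms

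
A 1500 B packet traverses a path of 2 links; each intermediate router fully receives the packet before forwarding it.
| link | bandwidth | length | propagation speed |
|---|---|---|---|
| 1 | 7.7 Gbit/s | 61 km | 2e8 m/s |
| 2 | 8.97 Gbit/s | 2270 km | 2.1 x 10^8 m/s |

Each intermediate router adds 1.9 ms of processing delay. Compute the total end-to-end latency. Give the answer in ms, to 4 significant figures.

13.02 ms

L = 1500 × 8 = 12000 bits.
Transmission delays (L/R per hop): 0.00155844, 0.00133779 ms; sum = 0.00289623 ms.
Propagation delays (d/s per hop): 0.305, 10.8095 ms; sum = 11.1145 ms.
Processing at 1 router(s): 1 × 1.9 ms = 1.9 ms.
End-to-end = 13.02 ms.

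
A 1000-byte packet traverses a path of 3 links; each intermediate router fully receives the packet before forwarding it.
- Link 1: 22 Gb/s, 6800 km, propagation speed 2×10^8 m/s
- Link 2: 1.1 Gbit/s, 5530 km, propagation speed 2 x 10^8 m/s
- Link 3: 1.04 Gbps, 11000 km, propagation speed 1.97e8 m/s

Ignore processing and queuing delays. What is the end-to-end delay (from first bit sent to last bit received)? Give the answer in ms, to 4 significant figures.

117.5 ms

L = 1000 × 8 = 8000 bits.
Transmission delays (L/R per hop): 0.000363636, 0.00727273, 0.00769231 ms; sum = 0.0153287 ms.
Propagation delays (d/s per hop): 34, 27.65, 55.8376 ms; sum = 117.488 ms.
End-to-end = 117.5 ms.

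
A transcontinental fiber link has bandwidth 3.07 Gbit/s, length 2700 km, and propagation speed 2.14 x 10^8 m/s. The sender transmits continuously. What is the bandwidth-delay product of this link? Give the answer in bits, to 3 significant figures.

38700000 bits

Propagation delay = 2700000 / 214000000 = 0.0126168 s.
BDP = R × t_prop = 3070000000 × 0.0126168 = 38733600 bits.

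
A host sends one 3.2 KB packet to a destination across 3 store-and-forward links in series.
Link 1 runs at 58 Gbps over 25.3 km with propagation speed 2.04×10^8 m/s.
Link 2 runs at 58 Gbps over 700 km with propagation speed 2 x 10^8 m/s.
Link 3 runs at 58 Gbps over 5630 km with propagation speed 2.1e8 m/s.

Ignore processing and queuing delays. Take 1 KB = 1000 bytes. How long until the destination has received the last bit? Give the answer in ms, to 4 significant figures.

30.43 ms

L = 25600 bits.
Transmission delay per hop = L/R = 25600/58000000000 = 0.000441379 ms; 3 hops → 0.00132414 ms.
Propagation delays (d/s per hop): 0.12402, 3.5, 26.8095 ms; sum = 30.4335 ms.
End-to-end = 30.43 ms.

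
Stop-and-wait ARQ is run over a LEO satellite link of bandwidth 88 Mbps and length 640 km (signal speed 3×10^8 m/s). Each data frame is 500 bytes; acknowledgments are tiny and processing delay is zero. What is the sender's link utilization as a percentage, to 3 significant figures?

t_tx = L/R = 4000/88000000 = 4.54545e-05 s.
t_prop = 640000/300000000 = 0.00213333 s; RTT = 0.00426667 s.
Cycle = t_tx + RTT = 0.00431212 s.
Utilization = t_tx / cycle = 4.54545e-05/0.00431212 = 1.05 %.

1.05 %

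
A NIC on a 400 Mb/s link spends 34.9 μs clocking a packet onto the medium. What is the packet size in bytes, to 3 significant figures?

1750 bytes

L = R × t_tx = 400000000 b/s × 3.49e-05 s = 13960 bits.
In bytes: 13960 / 8 = 1750 bytes.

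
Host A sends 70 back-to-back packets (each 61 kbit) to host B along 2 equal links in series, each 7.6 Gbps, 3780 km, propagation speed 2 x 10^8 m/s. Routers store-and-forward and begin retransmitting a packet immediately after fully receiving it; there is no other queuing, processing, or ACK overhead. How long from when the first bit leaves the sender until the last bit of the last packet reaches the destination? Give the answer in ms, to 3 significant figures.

Per-hop transmission t_tx = L/R = 61000/7600000000 = 0.00802632 ms.
Per-hop propagation t_prop = 3780000/200000000 = 18.9 ms.
Pipeline fill: first packet needs 2·t_tx to clear all hops; remaining 69 packets each add one t_tx.
Total = (2+70-1)·t_tx + 2·t_prop = 71·0.00802632 + 2·18.9 = 38.4 ms.

38.4 ms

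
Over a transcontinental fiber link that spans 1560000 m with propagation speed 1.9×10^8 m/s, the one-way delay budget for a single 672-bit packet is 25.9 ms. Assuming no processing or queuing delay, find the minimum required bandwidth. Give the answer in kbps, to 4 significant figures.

37.99 kbps

Propagation delay = 1560000 / 190000000 = 8.21053 ms.
Transmission budget = 25.9 − 8.21053 = 17.6895 ms.
R ≥ L / t_tx = 672 bits / 0.0176895 s = 37.99 kbps.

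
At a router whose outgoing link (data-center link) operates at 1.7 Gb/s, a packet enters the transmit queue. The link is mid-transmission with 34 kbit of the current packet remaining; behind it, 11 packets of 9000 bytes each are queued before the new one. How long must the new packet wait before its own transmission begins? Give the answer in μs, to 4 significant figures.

Each queued packet: L/R = 72000/1700000000 = 42.3529 μs.
11 queued → 465.882 μs.
Plus remaining 34000 bits of current packet: 20 μs.
Queuing delay = 485.9 μs.

485.9 μs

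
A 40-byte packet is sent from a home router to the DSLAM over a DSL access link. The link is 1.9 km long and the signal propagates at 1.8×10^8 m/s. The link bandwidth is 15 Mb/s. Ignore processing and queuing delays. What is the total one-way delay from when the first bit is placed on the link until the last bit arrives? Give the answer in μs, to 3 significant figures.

31.9 μs

L = 40 × 8 = 320 bits.
Transmission delay = L/R = 320 / 15000000 = 21.3333 μs.
Propagation delay = d/s = 1900 m / 180000000 m/s = 10.5556 μs.
Total = 31.9 μs.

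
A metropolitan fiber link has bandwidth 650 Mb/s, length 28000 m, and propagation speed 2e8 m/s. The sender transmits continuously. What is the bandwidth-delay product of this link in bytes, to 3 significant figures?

11400 bytes

Propagation delay = 28000 / 200000000 = 0.00014 s.
BDP = R × t_prop = 650000000 × 0.00014 = 91000 bits.
In bytes: 91000/8 = 11400 bytes.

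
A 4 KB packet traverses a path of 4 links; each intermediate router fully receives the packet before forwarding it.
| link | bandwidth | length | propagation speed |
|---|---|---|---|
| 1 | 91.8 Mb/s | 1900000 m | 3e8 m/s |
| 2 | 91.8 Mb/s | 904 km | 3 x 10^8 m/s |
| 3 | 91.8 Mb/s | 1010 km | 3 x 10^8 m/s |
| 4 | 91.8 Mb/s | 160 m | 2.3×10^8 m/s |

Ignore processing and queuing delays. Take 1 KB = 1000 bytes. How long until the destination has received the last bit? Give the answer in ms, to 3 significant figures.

L = 32000 bits.
Transmission delay per hop = L/R = 32000/91800000 = 0.348584 ms; 4 hops → 1.39434 ms.
Propagation delays (d/s per hop): 6.33333, 3.01333, 3.36667, 0.000695652 ms; sum = 12.714 ms.
End-to-end = 14.1 ms.

14.1 ms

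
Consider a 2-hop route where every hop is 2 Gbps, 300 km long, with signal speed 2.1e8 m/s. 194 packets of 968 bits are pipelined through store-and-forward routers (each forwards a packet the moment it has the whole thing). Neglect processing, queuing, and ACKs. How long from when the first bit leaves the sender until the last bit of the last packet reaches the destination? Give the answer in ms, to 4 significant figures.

2.952 ms

Per-hop transmission t_tx = L/R = 968/2000000000 = 0.000484 ms.
Per-hop propagation t_prop = 300000/210000000 = 1.42857 ms.
Pipeline fill: first packet needs 2·t_tx to clear all hops; remaining 193 packets each add one t_tx.
Total = (2+194-1)·t_tx + 2·t_prop = 195·0.000484 + 2·1.42857 = 2.952 ms.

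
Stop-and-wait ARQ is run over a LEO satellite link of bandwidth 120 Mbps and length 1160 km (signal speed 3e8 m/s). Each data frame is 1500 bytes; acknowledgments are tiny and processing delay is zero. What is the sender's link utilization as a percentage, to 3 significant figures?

t_tx = L/R = 12000/120000000 = 0.0001 s.
t_prop = 1160000/300000000 = 0.00386667 s; RTT = 0.00773333 s.
Cycle = t_tx + RTT = 0.00783333 s.
Utilization = t_tx / cycle = 0.0001/0.00783333 = 1.28 %.

1.28 %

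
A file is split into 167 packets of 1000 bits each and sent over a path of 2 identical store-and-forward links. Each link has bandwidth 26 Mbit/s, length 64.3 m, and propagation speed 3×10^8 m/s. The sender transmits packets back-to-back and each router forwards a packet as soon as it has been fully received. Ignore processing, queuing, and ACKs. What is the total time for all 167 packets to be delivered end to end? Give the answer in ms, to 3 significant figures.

Per-hop transmission t_tx = L/R = 1000/26000000 = 0.0384615 ms.
Per-hop propagation t_prop = 64.3/300000000 = 0.000214333 ms.
Pipeline fill: first packet needs 2·t_tx to clear all hops; remaining 166 packets each add one t_tx.
Total = (2+167-1)·t_tx + 2·t_prop = 168·0.0384615 + 2·0.000214333 = 6.46 ms.

6.46 ms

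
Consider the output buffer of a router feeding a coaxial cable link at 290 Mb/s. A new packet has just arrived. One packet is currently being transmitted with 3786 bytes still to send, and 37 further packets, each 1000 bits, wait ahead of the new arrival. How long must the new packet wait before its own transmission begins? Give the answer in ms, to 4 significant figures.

0.2320 ms

Each queued packet: L/R = 1000/290000000 = 0.00344828 ms.
37 queued → 0.127586 ms.
Plus remaining 30288 bits of current packet: 0.104441 ms.
Queuing delay = 0.2320 ms.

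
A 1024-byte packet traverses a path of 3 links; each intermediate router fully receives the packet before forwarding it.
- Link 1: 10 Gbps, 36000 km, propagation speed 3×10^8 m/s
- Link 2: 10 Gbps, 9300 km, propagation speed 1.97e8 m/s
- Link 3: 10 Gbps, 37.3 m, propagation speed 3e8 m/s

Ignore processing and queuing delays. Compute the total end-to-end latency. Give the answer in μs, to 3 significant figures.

L = 1024 × 8 = 8192 bits.
Transmission delay per hop = L/R = 8192/10000000000 = 0.8192 μs; 3 hops → 2.4576 μs.
Propagation delays (d/s per hop): 120000, 47208.1, 0.124333 μs; sum = 167208 μs.
End-to-end = 167000 μs.

167000 μs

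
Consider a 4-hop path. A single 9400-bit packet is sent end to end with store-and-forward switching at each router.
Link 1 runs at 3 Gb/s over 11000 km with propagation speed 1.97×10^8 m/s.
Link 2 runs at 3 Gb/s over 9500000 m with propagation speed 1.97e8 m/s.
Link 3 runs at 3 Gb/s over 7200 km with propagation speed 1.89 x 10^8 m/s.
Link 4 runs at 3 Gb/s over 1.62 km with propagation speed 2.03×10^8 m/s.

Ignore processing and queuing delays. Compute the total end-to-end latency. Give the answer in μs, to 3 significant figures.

Transmission delay per hop = L/R = 9400/3000000000 = 3.13333 μs; 4 hops → 12.5333 μs.
Propagation delays (d/s per hop): 55837.6, 48223.4, 38095.2, 7.9803 μs; sum = 142164 μs.
End-to-end = 142000 μs.

142000 μs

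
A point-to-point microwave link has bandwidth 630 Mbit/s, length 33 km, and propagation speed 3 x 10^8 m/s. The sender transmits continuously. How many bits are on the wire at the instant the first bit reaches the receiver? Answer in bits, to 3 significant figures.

69300 bits

Propagation delay = 33000 / 300000000 = 0.00011 s.
BDP = R × t_prop = 630000000 × 0.00011 = 69300 bits.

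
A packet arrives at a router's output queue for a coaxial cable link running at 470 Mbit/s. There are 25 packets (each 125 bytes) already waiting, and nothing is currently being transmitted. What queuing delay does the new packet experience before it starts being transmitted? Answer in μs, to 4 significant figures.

53.19 μs

Each queued packet: L/R = 1000/470000000 = 2.12766 μs.
25 queued → 53.1915 μs.
Queuing delay = 53.19 μs.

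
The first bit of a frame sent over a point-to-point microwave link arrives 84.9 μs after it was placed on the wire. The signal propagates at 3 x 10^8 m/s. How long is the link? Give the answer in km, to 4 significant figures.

25.47 km

d = s × t_prop = 300000000 × 8.49e-05 = 25.47 km.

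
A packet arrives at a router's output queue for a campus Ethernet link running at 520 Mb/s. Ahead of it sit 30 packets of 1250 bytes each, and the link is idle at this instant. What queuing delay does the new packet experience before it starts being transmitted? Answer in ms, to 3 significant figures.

0.577 ms

Each queued packet: L/R = 10000/520000000 = 0.0192308 ms.
30 queued → 0.576923 ms.
Queuing delay = 0.577 ms.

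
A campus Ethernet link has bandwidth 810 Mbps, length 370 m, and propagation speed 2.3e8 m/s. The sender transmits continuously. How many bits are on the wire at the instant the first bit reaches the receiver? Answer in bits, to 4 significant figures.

1303 bits

Propagation delay = 370 / 2.3e+08 = 1.6087e-06 s.
BDP = R × t_prop = 810000000 × 1.6087e-06 = 1303.04 bits.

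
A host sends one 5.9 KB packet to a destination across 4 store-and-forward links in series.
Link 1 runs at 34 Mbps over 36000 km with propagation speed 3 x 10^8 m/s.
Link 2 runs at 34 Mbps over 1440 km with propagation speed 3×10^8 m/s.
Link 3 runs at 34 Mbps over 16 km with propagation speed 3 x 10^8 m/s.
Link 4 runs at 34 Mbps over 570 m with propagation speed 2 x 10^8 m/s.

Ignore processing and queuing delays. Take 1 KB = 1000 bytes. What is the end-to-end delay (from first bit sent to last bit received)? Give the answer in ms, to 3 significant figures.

130 ms

L = 47200 bits.
Transmission delay per hop = L/R = 47200/34000000 = 1.38824 ms; 4 hops → 5.55294 ms.
Propagation delays (d/s per hop): 120, 4.8, 0.0533333, 0.00285 ms; sum = 124.856 ms.
End-to-end = 130 ms.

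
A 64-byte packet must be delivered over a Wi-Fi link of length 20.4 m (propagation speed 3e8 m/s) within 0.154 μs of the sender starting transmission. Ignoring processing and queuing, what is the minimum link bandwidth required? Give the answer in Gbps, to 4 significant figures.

L = 512 bits.
Propagation delay = 20.4 / 300000000 = 0.068 μs.
Transmission budget = 0.154 − 0.068 = 0.086 μs.
R ≥ L / t_tx = 512 bits / 8.6e-08 s = 5.953 Gbps.

5.953 Gbps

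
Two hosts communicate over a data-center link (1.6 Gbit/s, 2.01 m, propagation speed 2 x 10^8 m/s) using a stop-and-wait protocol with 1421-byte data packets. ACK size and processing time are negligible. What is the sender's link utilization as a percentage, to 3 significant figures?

99.7 %

t_tx = L/R = 11368/1600000000 = 7.105e-06 s.
t_prop = 2.01/200000000 = 1.005e-08 s; RTT = 2.01e-08 s.
Cycle = t_tx + RTT = 7.1251e-06 s.
Utilization = t_tx / cycle = 7.105e-06/7.1251e-06 = 99.7 %.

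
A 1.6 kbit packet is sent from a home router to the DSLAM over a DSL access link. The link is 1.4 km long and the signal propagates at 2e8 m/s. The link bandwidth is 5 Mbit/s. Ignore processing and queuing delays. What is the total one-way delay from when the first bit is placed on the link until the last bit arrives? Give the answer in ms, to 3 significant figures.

L = 1600 bits.
Transmission delay = L/R = 1600 / 5000000 = 0.32 ms.
Propagation delay = d/s = 1400 m / 200000000 m/s = 0.007 ms.
Total = 0.327 ms.

0.327 ms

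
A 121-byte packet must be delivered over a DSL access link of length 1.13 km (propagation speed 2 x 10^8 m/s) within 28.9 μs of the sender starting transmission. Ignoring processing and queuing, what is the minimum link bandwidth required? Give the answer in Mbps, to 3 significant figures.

41.6 Mbps

L = 968 bits.
Propagation delay = 1130 / 200000000 = 5.65 μs.
Transmission budget = 28.9 − 5.65 = 23.25 μs.
R ≥ L / t_tx = 968 bits / 2.325e-05 s = 41.6 Mbps.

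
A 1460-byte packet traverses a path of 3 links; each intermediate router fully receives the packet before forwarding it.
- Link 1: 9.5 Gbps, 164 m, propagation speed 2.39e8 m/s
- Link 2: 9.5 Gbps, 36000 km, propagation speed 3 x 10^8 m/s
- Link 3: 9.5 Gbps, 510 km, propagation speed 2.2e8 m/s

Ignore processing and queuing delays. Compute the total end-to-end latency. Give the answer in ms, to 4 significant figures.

L = 1460 × 8 = 11680 bits.
Transmission delay per hop = L/R = 11680/9500000000 = 0.00122947 ms; 3 hops → 0.00368842 ms.
Propagation delays (d/s per hop): 0.000686192, 120, 2.31818 ms; sum = 122.319 ms.
End-to-end = 122.3 ms.

122.3 ms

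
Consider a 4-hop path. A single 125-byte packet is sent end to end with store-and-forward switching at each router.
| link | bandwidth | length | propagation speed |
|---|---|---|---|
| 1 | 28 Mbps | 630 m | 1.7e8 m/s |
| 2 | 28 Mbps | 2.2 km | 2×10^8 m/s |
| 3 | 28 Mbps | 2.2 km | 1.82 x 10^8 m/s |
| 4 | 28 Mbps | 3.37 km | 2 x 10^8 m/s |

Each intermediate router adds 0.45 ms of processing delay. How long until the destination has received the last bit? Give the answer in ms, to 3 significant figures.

1.54 ms

L = 125 × 8 = 1000 bits.
Transmission delay per hop = L/R = 1000/28000000 = 0.0357143 ms; 4 hops → 0.142857 ms.
Propagation delays (d/s per hop): 0.00370588, 0.011, 0.0120879, 0.01685 ms; sum = 0.0436438 ms.
Processing at 3 router(s): 3 × 0.45 ms = 1.35 ms.
End-to-end = 1.54 ms.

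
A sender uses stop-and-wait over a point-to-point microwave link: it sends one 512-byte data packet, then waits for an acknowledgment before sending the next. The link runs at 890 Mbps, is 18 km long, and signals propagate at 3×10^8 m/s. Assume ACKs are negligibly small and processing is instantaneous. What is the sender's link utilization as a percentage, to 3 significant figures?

3.69 %

t_tx = L/R = 4096/890000000 = 4.60225e-06 s.
t_prop = 18000/300000000 = 6e-05 s; RTT = 0.00012 s.
Cycle = t_tx + RTT = 0.000124602 s.
Utilization = t_tx / cycle = 4.60225e-06/0.000124602 = 3.69 %.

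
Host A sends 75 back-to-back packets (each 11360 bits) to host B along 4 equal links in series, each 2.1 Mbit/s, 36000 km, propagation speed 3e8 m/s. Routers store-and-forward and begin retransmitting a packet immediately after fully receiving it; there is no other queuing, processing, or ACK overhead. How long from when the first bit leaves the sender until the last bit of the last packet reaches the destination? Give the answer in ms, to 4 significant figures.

901.9 ms

Per-hop transmission t_tx = L/R = 11360/2100000 = 5.40952 ms.
Per-hop propagation t_prop = 36000000/300000000 = 120 ms.
Pipeline fill: first packet needs 4·t_tx to clear all hops; remaining 74 packets each add one t_tx.
Total = (4+75-1)·t_tx + 4·t_prop = 78·5.40952 + 4·120 = 901.9 ms.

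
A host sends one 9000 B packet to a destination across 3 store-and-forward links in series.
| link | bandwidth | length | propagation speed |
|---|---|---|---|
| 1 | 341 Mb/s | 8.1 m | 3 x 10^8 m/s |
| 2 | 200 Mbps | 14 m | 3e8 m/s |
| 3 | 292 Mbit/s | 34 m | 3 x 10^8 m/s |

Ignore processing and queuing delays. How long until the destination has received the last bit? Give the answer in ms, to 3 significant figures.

0.818 ms

L = 9000 × 8 = 72000 bits.
Transmission delays (L/R per hop): 0.211144, 0.36, 0.246575 ms; sum = 0.817719 ms.
Propagation delays (d/s per hop): 2.7e-05, 4.66667e-05, 0.000113333 ms; sum = 0.000187 ms.
End-to-end = 0.818 ms.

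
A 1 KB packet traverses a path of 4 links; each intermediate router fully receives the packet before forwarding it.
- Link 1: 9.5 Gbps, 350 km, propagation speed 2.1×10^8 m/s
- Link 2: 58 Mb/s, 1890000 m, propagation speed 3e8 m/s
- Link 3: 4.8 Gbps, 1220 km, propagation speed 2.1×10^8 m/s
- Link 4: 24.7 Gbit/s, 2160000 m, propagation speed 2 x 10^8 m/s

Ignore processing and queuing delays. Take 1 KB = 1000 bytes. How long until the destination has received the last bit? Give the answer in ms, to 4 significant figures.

L = 8000 bits.
Transmission delays (L/R per hop): 0.000842105, 0.137931, 0.00166667, 0.000323887 ms; sum = 0.140764 ms.
Propagation delays (d/s per hop): 1.66667, 6.3, 5.80952, 10.8 ms; sum = 24.5762 ms.
End-to-end = 24.72 ms.

24.72 ms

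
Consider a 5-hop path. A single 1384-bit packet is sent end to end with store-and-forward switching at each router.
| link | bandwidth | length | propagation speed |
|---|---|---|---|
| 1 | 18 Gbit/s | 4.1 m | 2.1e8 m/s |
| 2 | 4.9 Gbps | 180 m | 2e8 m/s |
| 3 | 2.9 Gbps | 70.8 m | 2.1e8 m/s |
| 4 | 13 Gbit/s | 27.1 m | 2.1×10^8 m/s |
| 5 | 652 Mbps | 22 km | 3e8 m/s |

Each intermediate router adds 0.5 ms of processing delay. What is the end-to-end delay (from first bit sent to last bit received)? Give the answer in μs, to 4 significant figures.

Transmission delays (L/R per hop): 0.0768889, 0.282449, 0.477241, 0.106462, 2.1227 μs; sum = 3.06574 μs.
Propagation delays (d/s per hop): 0.0195238, 0.9, 0.337143, 0.129048, 73.3333 μs; sum = 74.719 μs.
Processing at 4 router(s): 4 × 0.5 ms = 2000 μs.
End-to-end = 2078 μs.

2078 μs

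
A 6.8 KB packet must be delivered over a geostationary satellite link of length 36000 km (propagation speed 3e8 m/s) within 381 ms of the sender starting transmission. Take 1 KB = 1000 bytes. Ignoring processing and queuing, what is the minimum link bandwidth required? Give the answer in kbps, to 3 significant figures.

L = 54400 bits.
Propagation delay = 36000000 / 300000000 = 120 ms.
Transmission budget = 381 − 120 = 261 ms.
R ≥ L / t_tx = 54400 bits / 0.261 s = 208 kbps.

208 kbps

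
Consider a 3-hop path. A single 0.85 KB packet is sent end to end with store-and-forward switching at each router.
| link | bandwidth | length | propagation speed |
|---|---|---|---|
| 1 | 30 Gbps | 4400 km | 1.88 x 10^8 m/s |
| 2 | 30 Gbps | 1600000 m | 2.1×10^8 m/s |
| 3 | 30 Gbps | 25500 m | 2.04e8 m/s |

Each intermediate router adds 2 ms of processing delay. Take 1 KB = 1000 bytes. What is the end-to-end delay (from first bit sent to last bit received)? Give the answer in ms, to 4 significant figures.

35.15 ms

L = 6800 bits.
Transmission delay per hop = L/R = 6800/30000000000 = 0.000226667 ms; 3 hops → 0.00068 ms.
Propagation delays (d/s per hop): 23.4043, 7.61905, 0.125 ms; sum = 31.1483 ms.
Processing at 2 router(s): 2 × 2 ms = 4 ms.
End-to-end = 35.15 ms.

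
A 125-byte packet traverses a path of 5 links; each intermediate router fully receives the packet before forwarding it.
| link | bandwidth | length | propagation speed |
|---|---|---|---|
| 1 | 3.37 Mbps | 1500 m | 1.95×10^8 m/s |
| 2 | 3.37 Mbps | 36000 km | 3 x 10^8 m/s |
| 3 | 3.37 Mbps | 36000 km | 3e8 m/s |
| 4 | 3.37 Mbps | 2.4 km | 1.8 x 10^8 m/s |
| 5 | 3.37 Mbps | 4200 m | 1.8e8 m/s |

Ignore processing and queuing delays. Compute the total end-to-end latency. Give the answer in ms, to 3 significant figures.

L = 125 × 8 = 1000 bits.
Transmission delay per hop = L/R = 1000/3370000 = 0.296736 ms; 5 hops → 1.48368 ms.
Propagation delays (d/s per hop): 0.00769231, 120, 120, 0.0133333, 0.0233333 ms; sum = 240.044 ms.
End-to-end = 242 ms.

242 ms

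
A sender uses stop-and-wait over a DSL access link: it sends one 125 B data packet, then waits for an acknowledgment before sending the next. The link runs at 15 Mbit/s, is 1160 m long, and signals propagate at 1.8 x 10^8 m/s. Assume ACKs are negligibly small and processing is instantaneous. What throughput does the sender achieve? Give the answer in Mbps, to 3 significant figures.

12.6 Mbps

t_tx = L/R = 1000/15000000 = 6.66667e-05 s.
t_prop = 1160/180000000 = 6.44444e-06 s; RTT = 1.28889e-05 s.
Cycle = t_tx + RTT = 7.95556e-05 s.
Throughput = L / cycle = 1000 / 7.95556e-05 = 12.6 Mbps.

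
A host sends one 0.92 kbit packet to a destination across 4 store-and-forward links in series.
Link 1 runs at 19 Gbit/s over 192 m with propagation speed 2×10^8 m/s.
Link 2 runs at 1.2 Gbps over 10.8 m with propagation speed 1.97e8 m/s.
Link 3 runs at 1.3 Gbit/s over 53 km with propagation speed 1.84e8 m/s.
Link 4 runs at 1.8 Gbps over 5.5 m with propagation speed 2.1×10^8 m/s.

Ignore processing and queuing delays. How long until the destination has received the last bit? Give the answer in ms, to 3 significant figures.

L = 920 bits.
Transmission delays (L/R per hop): 4.84211e-05, 0.000766667, 0.000707692, 0.000511111 ms; sum = 0.00203389 ms.
Propagation delays (d/s per hop): 0.00096, 5.48223e-05, 0.288043, 2.61905e-05 ms; sum = 0.289084 ms.
End-to-end = 0.291 ms.

0.291 ms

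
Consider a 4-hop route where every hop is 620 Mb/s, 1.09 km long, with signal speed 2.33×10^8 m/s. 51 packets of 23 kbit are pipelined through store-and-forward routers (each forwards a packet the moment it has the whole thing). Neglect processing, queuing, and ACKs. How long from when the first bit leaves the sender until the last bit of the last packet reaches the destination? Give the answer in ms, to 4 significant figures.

2.022 ms

Per-hop transmission t_tx = L/R = 23000/620000000 = 0.0370968 ms.
Per-hop propagation t_prop = 1090/233000000 = 0.00467811 ms.
Pipeline fill: first packet needs 4·t_tx to clear all hops; remaining 50 packets each add one t_tx.
Total = (4+51-1)·t_tx + 4·t_prop = 54·0.0370968 + 4·0.00467811 = 2.022 ms.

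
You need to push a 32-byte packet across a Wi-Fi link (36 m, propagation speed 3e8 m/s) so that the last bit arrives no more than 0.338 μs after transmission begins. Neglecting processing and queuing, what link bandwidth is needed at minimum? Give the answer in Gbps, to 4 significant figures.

L = 256 bits.
Propagation delay = 36 / 300000000 = 0.12 μs.
Transmission budget = 0.338 − 0.12 = 0.218 μs.
R ≥ L / t_tx = 256 bits / 2.18e-07 s = 1.174 Gbps.

1.174 Gbps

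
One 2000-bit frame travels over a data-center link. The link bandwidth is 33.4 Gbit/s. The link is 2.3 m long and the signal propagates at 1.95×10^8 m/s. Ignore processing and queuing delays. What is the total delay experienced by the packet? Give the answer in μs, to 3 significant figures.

0.0717 μs

Transmission delay = L/R = 2000 / 33400000000 = 0.0598802 μs.
Propagation delay = d/s = 2.3 m / 195000000 m/s = 0.0117949 μs.
Total = 0.0717 μs.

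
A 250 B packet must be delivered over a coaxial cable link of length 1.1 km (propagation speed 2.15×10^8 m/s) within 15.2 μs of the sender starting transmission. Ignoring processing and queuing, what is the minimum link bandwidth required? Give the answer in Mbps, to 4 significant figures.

198.3 Mbps

L = 2000 bits.
Propagation delay = 1100 / 215000000 = 5.11628 μs.
Transmission budget = 15.2 − 5.11628 = 10.0837 μs.
R ≥ L / t_tx = 2000 bits / 1.00837e-05 s = 198.3 Mbps.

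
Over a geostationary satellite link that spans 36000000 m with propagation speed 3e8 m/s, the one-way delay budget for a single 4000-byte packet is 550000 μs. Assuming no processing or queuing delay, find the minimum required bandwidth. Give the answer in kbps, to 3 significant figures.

74.4 kbps

L = 32000 bits.
Propagation delay = 36000000 / 300000000 = 120000 μs.
Transmission budget = 550000 − 120000 = 430000 μs.
R ≥ L / t_tx = 32000 bits / 0.43 s = 74.4 kbps.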